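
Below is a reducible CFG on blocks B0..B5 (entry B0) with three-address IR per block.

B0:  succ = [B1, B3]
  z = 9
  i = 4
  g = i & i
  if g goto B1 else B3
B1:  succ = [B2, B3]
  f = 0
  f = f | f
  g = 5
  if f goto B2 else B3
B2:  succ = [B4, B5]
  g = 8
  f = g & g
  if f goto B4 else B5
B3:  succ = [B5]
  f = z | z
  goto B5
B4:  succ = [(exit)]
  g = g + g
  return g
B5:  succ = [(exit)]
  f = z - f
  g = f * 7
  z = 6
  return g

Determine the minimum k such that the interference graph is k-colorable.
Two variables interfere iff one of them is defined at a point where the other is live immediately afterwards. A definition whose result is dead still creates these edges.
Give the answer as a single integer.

Per-block:
  B0: {g,i,z} / ∅
  B1: {f,g} / ∅
  B2: {f,g} / ∅
  B3: {f} / {z}
  B4: {g} / {g}
  B5: {f,g,z} / {f,z}

Backward fixpoint:
  B0: in=∅ out={z}
  B1: in={z} out={z}
  B2: in={z} out={f,g,z}
  B3: in={z} out={f,z}
  B4: in={g} out=∅
  B5: in={f,z} out=∅

Interference:
  f — {g,z}
  g — {f,z}
  i — {z}
  z — {f,g,i}

Chromatic number:
  clique {f,g,z} ⇒ need ≥ 3
  3-colouring: c0={z}  c1={f,i}  c2={g}
  χ = 3

Answer: 3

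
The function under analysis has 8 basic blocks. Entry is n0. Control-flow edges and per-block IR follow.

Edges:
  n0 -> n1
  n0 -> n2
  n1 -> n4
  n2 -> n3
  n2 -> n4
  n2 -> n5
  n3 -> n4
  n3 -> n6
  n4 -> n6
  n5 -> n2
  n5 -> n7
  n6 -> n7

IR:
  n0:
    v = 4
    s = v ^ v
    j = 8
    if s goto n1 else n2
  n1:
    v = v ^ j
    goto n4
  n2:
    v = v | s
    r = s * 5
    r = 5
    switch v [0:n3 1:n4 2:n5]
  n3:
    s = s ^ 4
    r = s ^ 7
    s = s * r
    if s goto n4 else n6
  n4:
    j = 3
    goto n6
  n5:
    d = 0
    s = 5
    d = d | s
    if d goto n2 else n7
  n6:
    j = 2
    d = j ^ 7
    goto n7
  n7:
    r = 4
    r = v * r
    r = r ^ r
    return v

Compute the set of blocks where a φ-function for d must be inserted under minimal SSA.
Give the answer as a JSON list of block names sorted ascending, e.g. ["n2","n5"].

Answer: ["n2", "n4", "n6", "n7"]

Derivation:
idom tree: n1←n0 n2←n0 n3←n2 n4←n0 n5←n2 n6←n0 n7←n0
Join-block Dom:
  n2: preds {n0,n5}: {n0} ∩ {n0,n2,n5} = {n0}; idom=n0
  n4: preds {n1,n2,n3}: {n0,n1} ∩ {n0,n2} ∩ {n0,n2,n3} = {n0}; idom=n0
  n6: preds {n3,n4}: {n0,n2,n3} ∩ {n0,n4} = {n0}; idom=n0
  n7: preds {n5,n6}: {n0,n2,n5} ∩ {n0,n6} = {n0}; idom=n0

DF walk-up:
  join n2 pred n0: · stop@n0
  join n2 pred n5: n5→n2 stop@n0
  join n4 pred n1: n1 stop@n0
  join n4 pred n2: n2 stop@n0
  join n4 pred n3: n3→n2 stop@n0
  join n6 pred n3: n3→n2 stop@n0
  join n6 pred n4: n4 stop@n0
  join n7 pred n5: n5→n2 stop@n0
  join n7 pred n6: n6 stop@n0
  DF(n0)=∅
  DF(n1)={n4}
  DF(n2)={n2,n4,n6,n7}
  DF(n3)={n4,n6}
  DF(n4)={n6}
  DF(n5)={n2,n7}
  DF(n6)={n7}
  DF(n7)=∅

φ for d: defs {n5,n6}
  DF⁺ = {n2,n4,n6,n7}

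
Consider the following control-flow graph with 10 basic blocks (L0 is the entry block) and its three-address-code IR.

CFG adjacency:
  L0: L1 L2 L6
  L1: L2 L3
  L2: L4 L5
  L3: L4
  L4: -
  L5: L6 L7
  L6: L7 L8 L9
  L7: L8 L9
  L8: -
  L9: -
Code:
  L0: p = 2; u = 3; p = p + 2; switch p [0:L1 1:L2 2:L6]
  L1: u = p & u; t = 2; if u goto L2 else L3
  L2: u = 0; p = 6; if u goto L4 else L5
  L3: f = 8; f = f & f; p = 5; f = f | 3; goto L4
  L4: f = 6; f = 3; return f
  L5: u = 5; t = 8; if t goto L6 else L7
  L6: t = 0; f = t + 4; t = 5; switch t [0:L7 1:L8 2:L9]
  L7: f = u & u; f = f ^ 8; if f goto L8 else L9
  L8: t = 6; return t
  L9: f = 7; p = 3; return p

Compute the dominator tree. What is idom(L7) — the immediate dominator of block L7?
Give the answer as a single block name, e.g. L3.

Answer: L0

Analysis:
idom tree: L1←L0 L2←L0 L3←L1 L4←L0 L5←L2 L6←L0 L7←L0 L8←L0 L9←L0
Join-block Dom:
  L2: preds {L0,L1}: {L0} ∩ {L0,L1} = {L0}; idom=L0
  L4: preds {L2,L3}: {L0,L2} ∩ {L0,L1,L3} = {L0}; idom=L0
  L6: preds {L0,L5}: {L0} ∩ {L0,L2,L5} = {L0}; idom=L0
  L7: preds {L5,L6}: {L0,L2,L5} ∩ {L0,L6} = {L0}; idom=L0
  L8: preds {L6,L7}: {L0,L6} ∩ {L0,L7} = {L0}; idom=L0
  L9: preds {L6,L7}: {L0,L6} ∩ {L0,L7} = {L0}; idom=L0

idom(L7) = L0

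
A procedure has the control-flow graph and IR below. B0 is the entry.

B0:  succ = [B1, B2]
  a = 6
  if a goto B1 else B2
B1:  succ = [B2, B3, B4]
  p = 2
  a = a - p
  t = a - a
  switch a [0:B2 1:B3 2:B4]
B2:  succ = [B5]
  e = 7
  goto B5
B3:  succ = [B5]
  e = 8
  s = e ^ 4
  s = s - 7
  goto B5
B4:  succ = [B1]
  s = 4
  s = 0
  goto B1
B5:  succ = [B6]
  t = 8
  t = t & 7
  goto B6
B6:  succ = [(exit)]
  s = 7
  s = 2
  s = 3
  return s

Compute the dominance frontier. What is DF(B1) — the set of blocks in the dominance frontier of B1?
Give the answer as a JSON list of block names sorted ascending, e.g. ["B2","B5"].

Answer: ["B1", "B2", "B5"]

Working:
idom tree: B1←B0 B2←B0 B3←B1 B4←B1 B5←B0 B6←B5
Dom∩ at merges:
  B1: preds {B0,B4}: {B0} ∩ {B0,B1,B4} = {B0}; idom=B0
  B2: preds {B0,B1}: {B0} ∩ {B0,B1} = {B0}; idom=B0
  B5: preds {B2,B3}: {B0,B2} ∩ {B0,B1,B3} = {B0}; idom=B0

DF derivation:
  B1←B0: walk · to B0
  B1←B4: walk B4→B1 to B0
  B2←B0: walk · to B0
  B2←B1: walk B1 to B0
  B5←B2: walk B2 to B0
  B5←B3: walk B3→B1 to B0
  DF(B0)=∅
  DF(B1)={B1,B2,B5}
  DF(B2)={B5}
  DF(B3)={B5}
  DF(B4)={B1}
  DF(B5)=∅
  DF(B6)=∅

DF(B1) = ["B1", "B2", "B5"]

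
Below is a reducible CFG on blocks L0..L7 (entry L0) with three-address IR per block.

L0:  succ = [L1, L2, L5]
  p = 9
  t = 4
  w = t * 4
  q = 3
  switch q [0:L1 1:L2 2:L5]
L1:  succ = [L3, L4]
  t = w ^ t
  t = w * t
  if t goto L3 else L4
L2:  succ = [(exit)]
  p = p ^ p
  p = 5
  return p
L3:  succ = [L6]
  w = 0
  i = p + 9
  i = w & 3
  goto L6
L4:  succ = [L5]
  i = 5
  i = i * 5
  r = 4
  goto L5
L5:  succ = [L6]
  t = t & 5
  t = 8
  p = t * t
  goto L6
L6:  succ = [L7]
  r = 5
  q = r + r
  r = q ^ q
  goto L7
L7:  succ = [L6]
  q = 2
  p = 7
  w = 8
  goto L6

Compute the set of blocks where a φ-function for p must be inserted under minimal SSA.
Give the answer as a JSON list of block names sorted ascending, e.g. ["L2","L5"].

Answer: ["L6"]

Analysis:
idom tree: L1←L0 L2←L0 L3←L1 L4←L1 L5←L0 L6←L0 L7←L6
Dom∩ at merges:
  L5: preds {L0,L4}: {L0} ∩ {L0,L1,L4} = {L0}; idom=L0
  L6: preds {L3,L5,L7}: {L0,L1,L3} ∩ {L0,L5} ∩ {L0,L6,L7} = {L0}; idom=L0

DF derivation:
  L5←L0: walk · to L0
  L5←L4: walk L4→L1 to L0
  L6←L3: walk L3→L1 to L0
  L6←L5: walk L5 to L0
  L6←L7: walk L7→L6 to L0
  L0: DF=∅
  L1: DF={L5,L6}
  L2: DF=∅
  L3: DF={L6}
  L4: DF={L5}
  L5: DF={L6}
  L6: DF={L6}
  L7: DF={L6}

φ for p: defs {L0,L2,L5,L7}
  DF⁺ = {L6}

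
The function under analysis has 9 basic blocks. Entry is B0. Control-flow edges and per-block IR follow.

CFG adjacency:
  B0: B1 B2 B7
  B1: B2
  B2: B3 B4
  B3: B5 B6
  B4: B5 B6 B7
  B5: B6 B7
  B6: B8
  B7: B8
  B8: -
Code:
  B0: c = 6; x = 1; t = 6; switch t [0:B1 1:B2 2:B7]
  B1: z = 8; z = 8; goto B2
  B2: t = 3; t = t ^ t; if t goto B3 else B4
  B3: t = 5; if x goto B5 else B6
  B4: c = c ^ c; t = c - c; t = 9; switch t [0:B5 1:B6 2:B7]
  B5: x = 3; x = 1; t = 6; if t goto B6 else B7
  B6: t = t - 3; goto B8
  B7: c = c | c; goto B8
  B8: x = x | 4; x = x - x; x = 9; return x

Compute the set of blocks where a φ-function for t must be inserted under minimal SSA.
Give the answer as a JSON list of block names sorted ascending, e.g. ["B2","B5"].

idom tree: B1←B0 B2←B0 B3←B2 B4←B2 B5←B2 B6←B2 B7←B0 B8←B0
Dom∩ at merges:
  B2: preds {B0,B1}: {B0} ∩ {B0,B1} = {B0}; idom=B0
  B5: preds {B3,B4}: {B0,B2,B3} ∩ {B0,B2,B4} = {B0,B2}; idom=B2
  B6: preds {B3,B4,B5}: {B0,B2,B3} ∩ {B0,B2,B4} ∩ {B0,B2,B5} = {B0,B2}; idom=B2
  B7: preds {B0,B4,B5}: {B0} ∩ {B0,B2,B4} ∩ {B0,B2,B5} = {B0}; idom=B0
  B8: preds {B6,B7}: {B0,B2,B6} ∩ {B0,B7} = {B0}; idom=B0

DF derivation:
  B2←B0: walk · to B0
  B2←B1: walk B1 to B0
  B5←B3: walk B3 to B2
  B5←B4: walk B4 to B2
  B6←B3: walk B3 to B2
  B6←B4: walk B4 to B2
  B6←B5: walk B5 to B2
  B7←B0: walk · to B0
  B7←B4: walk B4→B2 to B0
  B7←B5: walk B5→B2 to B0
  B8←B6: walk B6→B2 to B0
  B8←B7: walk B7 to B0
  DF(B0)=∅
  DF(B1)={B2}
  DF(B2)={B7,B8}
  DF(B3)={B5,B6}
  DF(B4)={B5,B6,B7}
  DF(B5)={B6,B7}
  DF(B6)={B8}
  DF(B7)={B8}
  DF(B8)=∅

φ for t: defs {B0,B2,B3,B4,B5,B6}
  DF⁺ = {B5,B6,B7,B8}

Answer: ["B5", "B6", "B7", "B8"]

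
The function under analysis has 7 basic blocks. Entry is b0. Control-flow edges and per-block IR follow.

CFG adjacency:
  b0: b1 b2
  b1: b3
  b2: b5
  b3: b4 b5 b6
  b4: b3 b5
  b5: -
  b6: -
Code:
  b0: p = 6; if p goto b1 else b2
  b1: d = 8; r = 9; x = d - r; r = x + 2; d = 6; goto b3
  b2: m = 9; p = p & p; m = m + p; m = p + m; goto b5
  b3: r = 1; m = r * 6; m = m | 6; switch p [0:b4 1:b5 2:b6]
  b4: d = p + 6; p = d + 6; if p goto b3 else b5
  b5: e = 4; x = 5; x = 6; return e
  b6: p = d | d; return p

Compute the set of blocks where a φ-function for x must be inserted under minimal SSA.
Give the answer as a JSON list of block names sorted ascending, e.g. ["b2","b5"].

Answer: ["b5"]

Derivation:
idom tree: b1←b0 b2←b0 b3←b1 b4←b3 b5←b0 b6←b3
Dom∩ at merges:
  b3: preds {b1,b4}: {b0,b1} ∩ {b0,b1,b3,b4} = {b0,b1}; idom=b1
  b5: preds {b2,b3,b4}: {b0,b2} ∩ {b0,b1,b3} ∩ {b0,b1,b3,b4} = {b0}; idom=b0

Frontier:
  b3←b1: walk · to b1
  b3←b4: walk b4→b3 to b1
  b5←b2: walk b2 to b0
  b5←b3: walk b3→b1 to b0
  b5←b4: walk b4→b3→b1 to b0
  b0 → ∅
  b1 → {b5}
  b2 → {b5}
  b3 → {b3,b5}
  b4 → {b3,b5}
  b5 → ∅
  b6 → ∅

φ for x: defs {b1,b5}
  DF⁺ = {b5}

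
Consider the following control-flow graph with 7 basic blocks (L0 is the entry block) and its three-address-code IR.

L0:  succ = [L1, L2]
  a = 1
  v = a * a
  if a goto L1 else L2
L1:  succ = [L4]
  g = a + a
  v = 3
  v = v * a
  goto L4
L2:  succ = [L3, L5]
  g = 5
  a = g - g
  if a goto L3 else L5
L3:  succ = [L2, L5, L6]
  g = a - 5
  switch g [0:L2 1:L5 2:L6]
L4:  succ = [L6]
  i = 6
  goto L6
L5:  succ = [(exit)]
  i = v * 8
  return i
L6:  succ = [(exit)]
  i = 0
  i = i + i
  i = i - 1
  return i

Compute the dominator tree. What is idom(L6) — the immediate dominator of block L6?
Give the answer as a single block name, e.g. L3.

Answer: L0

Analysis:
idom tree: L1←L0 L2←L0 L3←L2 L4←L1 L5←L2 L6←L0
Dom at joins:
  L2: preds {L0,L3}: {L0} ∩ {L0,L2,L3} = {L0}; idom=L0
  L5: preds {L2,L3}: {L0,L2} ∩ {L0,L2,L3} = {L0,L2}; idom=L2
  L6: preds {L3,L4}: {L0,L2,L3} ∩ {L0,L1,L4} = {L0}; idom=L0

idom(L6) = L0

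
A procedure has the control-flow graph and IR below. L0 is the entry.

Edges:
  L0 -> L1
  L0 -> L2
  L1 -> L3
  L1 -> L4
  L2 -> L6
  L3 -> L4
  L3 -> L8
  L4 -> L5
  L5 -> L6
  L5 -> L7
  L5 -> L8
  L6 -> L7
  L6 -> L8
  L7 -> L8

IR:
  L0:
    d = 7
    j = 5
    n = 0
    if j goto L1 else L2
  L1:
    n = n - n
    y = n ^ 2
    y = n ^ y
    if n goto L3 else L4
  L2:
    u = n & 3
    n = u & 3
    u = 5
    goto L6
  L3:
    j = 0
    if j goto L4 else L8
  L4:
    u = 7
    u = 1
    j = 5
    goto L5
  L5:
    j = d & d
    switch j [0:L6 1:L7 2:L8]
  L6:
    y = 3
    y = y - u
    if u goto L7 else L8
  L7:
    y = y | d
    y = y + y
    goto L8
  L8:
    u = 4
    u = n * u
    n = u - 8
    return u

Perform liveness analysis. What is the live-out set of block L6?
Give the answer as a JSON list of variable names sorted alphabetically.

Per-block:
  L0: {d,j,n} / ∅
  L1: {n,y} / {n}
  L2: {n,u} / {n}
  L3: {j} / ∅
  L4: {j,u} / ∅
  L5: {j} / {d}
  L6: {y} / {u}
  L7: {y} / {d,y}
  L8: {n,u} / {n}

Backward fixpoint:
  live L0: ∅→{d,n}
  live L1: {d,n}→{d,n,y}
  live L2: {d,n}→{d,n,u}
  live L3: {d,n,y}→{d,n,y}
  live L4: {d,n,y}→{d,n,u,y}
  live L5: {d,n,u,y}→{d,n,u,y}
  live L6: {d,n,u}→{d,n,y}
  live L7: {d,n,y}→{n}
  live L8: {n}→∅

live-out(L6) = ["d", "n", "y"]

Answer: ["d", "n", "y"]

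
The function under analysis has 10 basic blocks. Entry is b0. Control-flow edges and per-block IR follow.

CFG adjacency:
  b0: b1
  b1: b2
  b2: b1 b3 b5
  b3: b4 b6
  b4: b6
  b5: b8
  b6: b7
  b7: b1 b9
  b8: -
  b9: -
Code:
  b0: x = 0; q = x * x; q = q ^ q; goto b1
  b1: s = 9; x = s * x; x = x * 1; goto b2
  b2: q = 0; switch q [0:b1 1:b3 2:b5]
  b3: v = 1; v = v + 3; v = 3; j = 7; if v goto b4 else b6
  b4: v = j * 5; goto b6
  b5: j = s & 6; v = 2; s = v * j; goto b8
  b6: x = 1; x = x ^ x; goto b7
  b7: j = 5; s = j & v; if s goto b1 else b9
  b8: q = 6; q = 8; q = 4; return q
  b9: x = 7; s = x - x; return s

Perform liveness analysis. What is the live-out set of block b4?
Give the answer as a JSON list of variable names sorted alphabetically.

Per-block:
  b0: {q,x} / ∅
  b1: {s,x} / {x}
  b2: {q} / ∅
  b3: {j,v} / ∅
  b4: {v} / {j}
  b5: {j,s,v} / {s}
  b6: {x} / ∅
  b7: {j,s} / {v}
  b8: {q} / ∅
  b9: {s,x} / ∅

Live sets:
  b0: in=∅ out={x}
  b1: in={x} out={s,x}
  b2: in={s,x} out={s,x}
  b3: in=∅ out={j,v}
  b4: in={j} out={v}
  b5: in={s} out=∅
  b6: in={v} out={v,x}
  b7: in={v,x} out={x}
  b8: in=∅ out=∅
  b9: in=∅ out=∅

live-out(b4) = ["v"]

Answer: ["v"]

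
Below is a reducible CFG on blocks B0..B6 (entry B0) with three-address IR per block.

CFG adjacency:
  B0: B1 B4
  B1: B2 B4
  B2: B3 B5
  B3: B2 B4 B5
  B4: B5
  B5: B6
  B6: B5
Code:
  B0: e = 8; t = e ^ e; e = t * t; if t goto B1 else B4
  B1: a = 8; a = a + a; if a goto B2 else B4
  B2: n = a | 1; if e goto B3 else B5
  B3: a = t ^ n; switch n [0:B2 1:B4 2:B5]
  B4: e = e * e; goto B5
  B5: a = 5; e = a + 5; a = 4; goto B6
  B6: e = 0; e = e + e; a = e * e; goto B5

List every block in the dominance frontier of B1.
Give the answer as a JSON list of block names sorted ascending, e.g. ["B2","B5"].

idom tree: B1←B0 B2←B1 B3←B2 B4←B0 B5←B0 B6←B5
Join-block Dom:
  B2: preds {B1,B3}: {B0,B1} ∩ {B0,B1,B2,B3} = {B0,B1}; idom=B1
  B4: preds {B0,B1,B3}: {B0} ∩ {B0,B1} ∩ {B0,B1,B2,B3} = {B0}; idom=B0
  B5: preds {B2,B3,B4,B6}: {B0,B1,B2} ∩ {B0,B1,B2,B3} ∩ {B0,B4} ∩ {B0,B5,B6} = {B0}; idom=B0

Frontier:
  B2←B1: walk · to B1
  B2←B3: walk B3→B2 to B1
  B4←B0: walk · to B0
  B4←B1: walk B1 to B0
  B4←B3: walk B3→B2→B1 to B0
  B5←B2: walk B2→B1 to B0
  B5←B3: walk B3→B2→B1 to B0
  B5←B4: walk B4 to B0
  B5←B6: walk B6→B5 to B0
  B0: DF=∅
  B1: DF={B4,B5}
  B2: DF={B2,B4,B5}
  B3: DF={B2,B4,B5}
  B4: DF={B5}
  B5: DF={B5}
  B6: DF={B5}

DF(B1) = ["B4", "B5"]

Answer: ["B4", "B5"]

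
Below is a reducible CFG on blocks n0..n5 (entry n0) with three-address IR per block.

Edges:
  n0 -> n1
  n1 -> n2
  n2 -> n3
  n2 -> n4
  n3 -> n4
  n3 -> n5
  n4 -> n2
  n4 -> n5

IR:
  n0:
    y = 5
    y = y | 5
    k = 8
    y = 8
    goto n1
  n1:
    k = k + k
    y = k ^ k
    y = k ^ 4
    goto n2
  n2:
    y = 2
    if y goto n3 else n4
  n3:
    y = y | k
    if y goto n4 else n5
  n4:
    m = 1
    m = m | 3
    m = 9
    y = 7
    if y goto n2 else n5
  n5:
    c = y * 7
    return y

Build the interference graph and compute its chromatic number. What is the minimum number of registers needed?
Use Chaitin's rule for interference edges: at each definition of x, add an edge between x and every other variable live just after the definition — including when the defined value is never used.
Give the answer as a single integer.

Answer: 2

Working:
Per-block:
  n0: def={k,y} ue=∅
  n1: def={k,y} ue={k}
  n2: def={y} ue=∅
  n3: def={y} ue={k,y}
  n4: def={m,y} ue=∅
  n5: def={c} ue={y}

Backward fixpoint:
  n0 li=∅ lo={k}
  n1 li={k} lo={k}
  n2 li={k} lo={k,y}
  n3 li={k,y} lo={k,y}
  n4 li={k} lo={k,y}
  n5 li={y} lo=∅

Conflict graph:
  c↔{y}
  k↔{m,y}
  m↔{k}
  y↔{c,k}

Chromatic number:
  {c,y} pairwise interfere (2-clique) ⇒ χ ≥ 2
  assign c→c0 k→c0 m→c1 y→c1 — no edge inside a register ⇒ χ ≤ 2
  χ = 2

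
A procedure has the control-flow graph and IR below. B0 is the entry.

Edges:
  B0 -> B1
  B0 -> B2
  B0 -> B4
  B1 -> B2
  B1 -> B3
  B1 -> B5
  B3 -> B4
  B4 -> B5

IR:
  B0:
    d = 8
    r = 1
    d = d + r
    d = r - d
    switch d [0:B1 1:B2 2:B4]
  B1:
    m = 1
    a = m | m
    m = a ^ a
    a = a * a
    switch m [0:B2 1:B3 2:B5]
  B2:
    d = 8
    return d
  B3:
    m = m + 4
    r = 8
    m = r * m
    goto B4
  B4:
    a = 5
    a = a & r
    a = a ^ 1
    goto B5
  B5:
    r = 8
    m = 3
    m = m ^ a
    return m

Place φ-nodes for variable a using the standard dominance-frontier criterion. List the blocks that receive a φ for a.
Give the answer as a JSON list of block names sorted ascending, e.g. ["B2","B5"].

idom tree: B1←B0 B2←B0 B3←B1 B4←B0 B5←B0
Dom at joins:
  B2: preds {B0,B1}: {B0} ∩ {B0,B1} = {B0}; idom=B0
  B4: preds {B0,B3}: {B0} ∩ {B0,B1,B3} = {B0}; idom=B0
  B5: preds {B1,B4}: {B0,B1} ∩ {B0,B4} = {B0}; idom=B0

DF derivation:
  B2←B0: walk · to B0
  B2←B1: walk B1 to B0
  B4←B0: walk · to B0
  B4←B3: walk B3→B1 to B0
  B5←B1: walk B1 to B0
  B5←B4: walk B4 to B0
  B0: DF=∅
  B1: DF={B2,B4,B5}
  B2: DF=∅
  B3: DF={B4}
  B4: DF={B5}
  B5: DF=∅

φ for a: defs {B1,B4}
  DF⁺ = {B2,B4,B5}

Answer: ["B2", "B4", "B5"]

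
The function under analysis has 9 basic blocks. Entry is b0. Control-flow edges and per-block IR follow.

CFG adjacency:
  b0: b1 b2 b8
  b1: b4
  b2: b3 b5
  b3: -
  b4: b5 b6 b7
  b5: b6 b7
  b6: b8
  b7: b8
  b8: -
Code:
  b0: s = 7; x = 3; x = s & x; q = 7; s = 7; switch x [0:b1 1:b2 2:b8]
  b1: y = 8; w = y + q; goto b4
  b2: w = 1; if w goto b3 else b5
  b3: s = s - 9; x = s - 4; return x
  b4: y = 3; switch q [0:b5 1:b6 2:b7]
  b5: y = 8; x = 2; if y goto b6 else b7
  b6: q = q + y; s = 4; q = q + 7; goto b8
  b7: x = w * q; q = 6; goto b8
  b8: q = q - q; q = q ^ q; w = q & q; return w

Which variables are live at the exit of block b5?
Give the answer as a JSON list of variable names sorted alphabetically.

Answer: ["q", "w", "y"]

Derivation:
Per-block:
  b0: {q,s,x} / ∅
  b1: {w,y} / {q}
  b2: {w} / ∅
  b3: {s,x} / {s}
  b4: {y} / {q}
  b5: {x,y} / ∅
  b6: {q,s} / {q,y}
  b7: {q,x} / {q,w}
  b8: {q,w} / {q}

Liveness:
  b0: in=∅ out={q,s}
  b1: in={q} out={q,w}
  b2: in={q,s} out={q,s,w}
  b3: in={s} out=∅
  b4: in={q,w} out={q,w,y}
  b5: in={q,w} out={q,w,y}
  b6: in={q,y} out={q}
  b7: in={q,w} out={q}
  b8: in={q} out=∅

live-out(b5) = ["q", "w", "y"]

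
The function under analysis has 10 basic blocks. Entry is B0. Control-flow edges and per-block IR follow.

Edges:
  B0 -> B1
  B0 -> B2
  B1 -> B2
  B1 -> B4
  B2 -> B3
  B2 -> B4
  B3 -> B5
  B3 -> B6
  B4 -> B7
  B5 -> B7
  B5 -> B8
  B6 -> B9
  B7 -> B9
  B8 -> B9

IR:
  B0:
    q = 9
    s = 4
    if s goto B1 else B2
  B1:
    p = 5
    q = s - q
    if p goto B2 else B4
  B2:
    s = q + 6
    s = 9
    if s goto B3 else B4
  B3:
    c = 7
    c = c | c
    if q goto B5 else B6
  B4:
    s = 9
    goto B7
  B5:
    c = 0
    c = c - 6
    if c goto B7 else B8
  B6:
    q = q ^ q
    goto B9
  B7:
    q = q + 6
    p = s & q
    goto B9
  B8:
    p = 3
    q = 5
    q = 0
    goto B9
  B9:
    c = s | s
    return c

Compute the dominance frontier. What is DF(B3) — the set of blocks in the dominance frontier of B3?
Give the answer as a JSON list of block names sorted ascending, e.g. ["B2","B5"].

Answer: ["B7", "B9"]

Analysis:
idom tree: B1←B0 B2←B0 B3←B2 B4←B0 B5←B3 B6←B3 B7←B0 B8←B5 B9←B0
Dom at joins:
  B2: preds {B0,B1}: {B0} ∩ {B0,B1} = {B0}; idom=B0
  B4: preds {B1,B2}: {B0,B1} ∩ {B0,B2} = {B0}; idom=B0
  B7: preds {B4,B5}: {B0,B4} ∩ {B0,B2,B3,B5} = {B0}; idom=B0
  B9: preds {B6,B7,B8}: {B0,B2,B3,B6} ∩ {B0,B7} ∩ {B0,B2,B3,B5,B8} = {B0}; idom=B0

Frontier:
  join B2 pred B0: · stop@B0
  join B2 pred B1: B1 stop@B0
  join B4 pred B1: B1 stop@B0
  join B4 pred B2: B2 stop@B0
  join B7 pred B4: B4 stop@B0
  join B7 pred B5: B5→B3→B2 stop@B0
  join B9 pred B6: B6→B3→B2 stop@B0
  join B9 pred B7: B7 stop@B0
  join B9 pred B8: B8→B5→B3→B2 stop@B0
  B0 → ∅
  B1 → {B2,B4}
  B2 → {B4,B7,B9}
  B3 → {B7,B9}
  B4 → {B7}
  B5 → {B7,B9}
  B6 → {B9}
  B7 → {B9}
  B8 → {B9}
  B9 → ∅

DF(B3) = ["B7", "B9"]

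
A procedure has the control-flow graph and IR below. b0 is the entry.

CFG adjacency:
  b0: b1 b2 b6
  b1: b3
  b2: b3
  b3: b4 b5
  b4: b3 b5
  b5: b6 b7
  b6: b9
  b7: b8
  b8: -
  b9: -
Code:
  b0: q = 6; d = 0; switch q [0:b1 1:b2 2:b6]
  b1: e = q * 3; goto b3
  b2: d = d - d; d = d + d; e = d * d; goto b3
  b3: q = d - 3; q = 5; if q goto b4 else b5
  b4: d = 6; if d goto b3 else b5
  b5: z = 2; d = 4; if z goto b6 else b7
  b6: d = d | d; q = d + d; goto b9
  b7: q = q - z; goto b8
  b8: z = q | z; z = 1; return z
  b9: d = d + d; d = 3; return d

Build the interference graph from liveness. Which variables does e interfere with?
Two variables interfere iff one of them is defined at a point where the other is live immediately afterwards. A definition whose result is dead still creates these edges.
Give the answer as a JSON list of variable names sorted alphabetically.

Answer: ["d"]

Working:
def/use:
  b0: def={d,q} ue=∅
  b1: def={e} ue={q}
  b2: def={d,e} ue={d}
  b3: def={q} ue={d}
  b4: def={d} ue=∅
  b5: def={d,z} ue=∅
  b6: def={d,q} ue={d}
  b7: def={q} ue={q,z}
  b8: def={z} ue={q,z}
  b9: def={d} ue={d}

Backward fixpoint:
  b0 li=∅ lo={d,q}
  b1 li={d,q} lo={d}
  b2 li={d} lo={d}
  b3 li={d} lo={q}
  b4 li={q} lo={d,q}
  b5 li={q} lo={d,q,z}
  b6 li={d} lo={d}
  b7 li={q,z} lo={q,z}
  b8 li={q,z} lo=∅
  b9 li={d} lo=∅

Interference:
  d — {e,q,z}
  e — {d}
  q — {d,z}
  z — {d,q}

N(e) = ["d"]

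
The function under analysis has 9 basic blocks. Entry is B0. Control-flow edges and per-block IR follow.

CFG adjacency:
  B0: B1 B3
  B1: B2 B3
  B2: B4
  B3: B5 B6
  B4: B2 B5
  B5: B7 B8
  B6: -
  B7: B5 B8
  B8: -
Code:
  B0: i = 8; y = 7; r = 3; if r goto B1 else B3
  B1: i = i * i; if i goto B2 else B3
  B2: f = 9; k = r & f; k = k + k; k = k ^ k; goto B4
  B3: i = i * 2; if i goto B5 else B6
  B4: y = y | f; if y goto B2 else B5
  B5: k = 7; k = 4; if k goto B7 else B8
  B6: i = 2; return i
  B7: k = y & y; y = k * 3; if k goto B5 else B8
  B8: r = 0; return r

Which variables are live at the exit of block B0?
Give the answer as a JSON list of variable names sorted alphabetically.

def/use:
  B0: {i,r,y} / ∅
  B1: {i} / {i}
  B2: {f,k} / {r}
  B3: {i} / {i}
  B4: {y} / {f,y}
  B5: {k} / ∅
  B6: {i} / ∅
  B7: {k,y} / {y}
  B8: {r} / ∅

Backward fixpoint:
  live B0: ∅→{i,r,y}
  live B1: {i,r,y}→{i,r,y}
  live B2: {r,y}→{f,r,y}
  live B3: {i,y}→{y}
  live B4: {f,r,y}→{r,y}
  live B5: {y}→{y}
  live B6: ∅→∅
  live B7: {y}→{y}
  live B8: ∅→∅

live-out(B0) = ["i", "r", "y"]

Answer: ["i", "r", "y"]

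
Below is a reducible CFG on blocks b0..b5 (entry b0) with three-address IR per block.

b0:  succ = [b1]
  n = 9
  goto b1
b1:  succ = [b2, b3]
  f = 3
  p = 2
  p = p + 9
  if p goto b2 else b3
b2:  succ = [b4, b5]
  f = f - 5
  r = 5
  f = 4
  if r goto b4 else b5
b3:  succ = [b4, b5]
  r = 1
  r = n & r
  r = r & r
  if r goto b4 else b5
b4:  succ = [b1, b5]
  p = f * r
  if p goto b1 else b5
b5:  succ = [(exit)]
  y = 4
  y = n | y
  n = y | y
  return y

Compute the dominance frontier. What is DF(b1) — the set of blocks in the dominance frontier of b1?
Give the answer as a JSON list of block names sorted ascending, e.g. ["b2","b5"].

idom tree: b1←b0 b2←b1 b3←b1 b4←b1 b5←b1
Join-block Dom:
  b1: preds {b0,b4}: {b0} ∩ {b0,b1,b4} = {b0}; idom=b0
  b4: preds {b2,b3}: {b0,b1,b2} ∩ {b0,b1,b3} = {b0,b1}; idom=b1
  b5: preds {b2,b3,b4}: {b0,b1,b2} ∩ {b0,b1,b3} ∩ {b0,b1,b4} = {b0,b1}; idom=b1

DF walk-up:
  b1←b0: walk · to b0
  b1←b4: walk b4→b1 to b0
  b4←b2: walk b2 to b1
  b4←b3: walk b3 to b1
  b5←b2: walk b2 to b1
  b5←b3: walk b3 to b1
  b5←b4: walk b4 to b1
  b0 → ∅
  b1 → {b1}
  b2 → {b4,b5}
  b3 → {b4,b5}
  b4 → {b1,b5}
  b5 → ∅

DF(b1) = ["b1"]

Answer: ["b1"]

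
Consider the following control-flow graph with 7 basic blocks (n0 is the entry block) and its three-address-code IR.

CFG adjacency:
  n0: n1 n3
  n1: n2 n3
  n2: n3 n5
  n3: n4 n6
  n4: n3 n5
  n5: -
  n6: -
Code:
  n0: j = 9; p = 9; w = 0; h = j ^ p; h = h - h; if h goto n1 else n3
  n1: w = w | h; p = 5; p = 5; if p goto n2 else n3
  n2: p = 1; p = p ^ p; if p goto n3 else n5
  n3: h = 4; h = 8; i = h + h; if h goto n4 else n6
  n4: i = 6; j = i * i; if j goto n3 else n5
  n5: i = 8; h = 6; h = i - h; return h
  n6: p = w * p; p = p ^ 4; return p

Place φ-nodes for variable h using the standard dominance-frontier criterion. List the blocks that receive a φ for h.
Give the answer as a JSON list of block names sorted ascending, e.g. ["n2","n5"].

Answer: ["n3", "n5"]

Analysis:
idom tree: n1←n0 n2←n1 n3←n0 n4←n3 n5←n0 n6←n3
Dom∩ at merges:
  n3: preds {n0,n1,n2,n4}: {n0} ∩ {n0,n1} ∩ {n0,n1,n2} ∩ {n0,n3,n4} = {n0}; idom=n0
  n5: preds {n2,n4}: {n0,n1,n2} ∩ {n0,n3,n4} = {n0}; idom=n0

Frontier:
  n3←n0: walk · to n0
  n3←n1: walk n1 to n0
  n3←n2: walk n2→n1 to n0
  n3←n4: walk n4→n3 to n0
  n5←n2: walk n2→n1 to n0
  n5←n4: walk n4→n3 to n0
  DF(n0)=∅
  DF(n1)={n3,n5}
  DF(n2)={n3,n5}
  DF(n3)={n3,n5}
  DF(n4)={n3,n5}
  DF(n5)=∅
  DF(n6)=∅

φ for h: defs {n0,n3,n5}
  DF⁺ = {n3,n5}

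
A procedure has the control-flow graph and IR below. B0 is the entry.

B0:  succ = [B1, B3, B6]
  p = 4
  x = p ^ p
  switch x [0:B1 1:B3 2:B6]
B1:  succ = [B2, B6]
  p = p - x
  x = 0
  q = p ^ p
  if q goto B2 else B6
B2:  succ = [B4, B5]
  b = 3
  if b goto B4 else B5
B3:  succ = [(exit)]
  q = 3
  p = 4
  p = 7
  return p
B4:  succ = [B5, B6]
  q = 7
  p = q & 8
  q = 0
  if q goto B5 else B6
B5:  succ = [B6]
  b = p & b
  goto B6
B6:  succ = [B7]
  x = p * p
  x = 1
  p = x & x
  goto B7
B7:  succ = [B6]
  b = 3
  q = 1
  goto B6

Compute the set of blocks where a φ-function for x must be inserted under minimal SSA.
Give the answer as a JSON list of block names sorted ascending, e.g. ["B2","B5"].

Answer: ["B6"]

Derivation:
idom tree: B1←B0 B2←B1 B3←B0 B4←B2 B5←B2 B6←B0 B7←B6
Dom at joins:
  B5: preds {B2,B4}: {B0,B1,B2} ∩ {B0,B1,B2,B4} = {B0,B1,B2}; idom=B2
  B6: preds {B0,B1,B4,B5,B7}: {B0} ∩ {B0,B1} ∩ {B0,B1,B2,B4} ∩ {B0,B1,B2,B5} ∩ {B0,B6,B7} = {B0}; idom=B0

DF walk-up:
  join B5 pred B2: · stop@B2
  join B5 pred B4: B4 stop@B2
  join B6 pred B0: · stop@B0
  join B6 pred B1: B1 stop@B0
  join B6 pred B4: B4→B2→B1 stop@B0
  join B6 pred B5: B5→B2→B1 stop@B0
  join B6 pred B7: B7→B6 stop@B0
  B0 → ∅
  B1 → {B6}
  B2 → {B6}
  B3 → ∅
  B4 → {B5,B6}
  B5 → {B6}
  B6 → {B6}
  B7 → {B6}

φ for x: defs {B0,B1,B6}
  DF⁺ = {B6}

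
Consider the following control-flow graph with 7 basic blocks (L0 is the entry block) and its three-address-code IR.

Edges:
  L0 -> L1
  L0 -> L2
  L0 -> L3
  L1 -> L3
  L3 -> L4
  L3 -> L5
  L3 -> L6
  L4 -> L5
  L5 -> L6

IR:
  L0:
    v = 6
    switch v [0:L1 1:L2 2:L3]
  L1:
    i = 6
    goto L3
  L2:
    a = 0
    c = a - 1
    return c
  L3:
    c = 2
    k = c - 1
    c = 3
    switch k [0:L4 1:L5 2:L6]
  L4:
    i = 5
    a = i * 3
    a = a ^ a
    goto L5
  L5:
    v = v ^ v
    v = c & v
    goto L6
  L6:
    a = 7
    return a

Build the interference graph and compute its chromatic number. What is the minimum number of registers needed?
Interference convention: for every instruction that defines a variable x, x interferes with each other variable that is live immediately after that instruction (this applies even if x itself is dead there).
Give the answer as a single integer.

def/use:
  L0: def={v} ue=∅
  L1: def={i} ue=∅
  L2: def={a,c} ue=∅
  L3: def={c,k} ue=∅
  L4: def={a,i} ue=∅
  L5: def={v} ue={c,v}
  L6: def={a} ue=∅

Liveness:
  L0 li=∅ lo={v}
  L1 li={v} lo={v}
  L2 li=∅ lo=∅
  L3 li={v} lo={c,v}
  L4 li={c,v} lo={c,v}
  L5 li={c,v} lo=∅
  L6 li=∅ lo=∅

Conflict graph:
  a: {c,v}
  c: {a,i,k,v}
  i: {c,v}
  k: {c,v}
  v: {a,c,i,k}

Colouring:
  clique {a,c,v} ⇒ need ≥ 3
  3-colouring: r0={c}  r1={v}  r2={a,i,k}
  χ = 3

Answer: 3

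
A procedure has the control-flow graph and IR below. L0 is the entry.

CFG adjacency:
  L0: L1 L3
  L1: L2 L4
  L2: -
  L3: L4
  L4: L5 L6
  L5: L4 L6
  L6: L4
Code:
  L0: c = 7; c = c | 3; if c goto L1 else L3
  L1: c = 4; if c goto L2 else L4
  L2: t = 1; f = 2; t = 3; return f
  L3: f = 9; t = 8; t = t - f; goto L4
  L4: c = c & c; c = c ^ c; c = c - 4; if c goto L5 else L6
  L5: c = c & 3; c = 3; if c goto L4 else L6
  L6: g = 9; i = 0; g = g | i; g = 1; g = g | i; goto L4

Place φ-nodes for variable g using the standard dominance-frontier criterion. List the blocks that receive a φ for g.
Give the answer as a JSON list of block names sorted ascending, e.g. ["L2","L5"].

Answer: ["L4"]

Derivation:
idom tree: L1←L0 L2←L1 L3←L0 L4←L0 L5←L4 L6←L4
Dom at joins:
  L4: preds {L1,L3,L5,L6}: {L0,L1} ∩ {L0,L3} ∩ {L0,L4,L5} ∩ {L0,L4,L6} = {L0}; idom=L0
  L6: preds {L4,L5}: {L0,L4} ∩ {L0,L4,L5} = {L0,L4}; idom=L4

DF derivation:
  L4←L1: walk L1 to L0
  L4←L3: walk L3 to L0
  L4←L5: walk L5→L4 to L0
  L4←L6: walk L6→L4 to L0
  L6←L4: walk · to L4
  L6←L5: walk L5 to L4
  DF(L0)=∅
  DF(L1)={L4}
  DF(L2)=∅
  DF(L3)={L4}
  DF(L4)={L4}
  DF(L5)={L4,L6}
  DF(L6)={L4}

φ for g: defs {L6}
  DF⁺ = {L4}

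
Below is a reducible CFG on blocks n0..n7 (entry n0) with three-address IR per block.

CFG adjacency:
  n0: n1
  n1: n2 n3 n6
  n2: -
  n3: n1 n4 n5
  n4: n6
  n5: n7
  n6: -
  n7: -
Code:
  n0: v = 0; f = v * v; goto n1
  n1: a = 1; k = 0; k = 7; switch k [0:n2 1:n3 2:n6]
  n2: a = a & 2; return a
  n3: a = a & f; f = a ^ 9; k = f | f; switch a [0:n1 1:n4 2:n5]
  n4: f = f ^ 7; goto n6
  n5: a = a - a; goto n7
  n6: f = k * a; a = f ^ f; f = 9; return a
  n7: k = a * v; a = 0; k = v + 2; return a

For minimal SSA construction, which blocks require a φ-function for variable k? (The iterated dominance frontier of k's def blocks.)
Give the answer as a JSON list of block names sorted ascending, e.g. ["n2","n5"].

Answer: ["n1", "n6"]

Derivation:
idom tree: n1←n0 n2←n1 n3←n1 n4←n3 n5←n3 n6←n1 n7←n5
Dom at joins:
  n1: preds {n0,n3}: {n0} ∩ {n0,n1,n3} = {n0}; idom=n0
  n6: preds {n1,n4}: {n0,n1} ∩ {n0,n1,n3,n4} = {n0,n1}; idom=n1

Frontier:
  join n1 pred n0: · stop@n0
  join n1 pred n3: n3→n1 stop@n0
  join n6 pred n1: · stop@n1
  join n6 pred n4: n4→n3 stop@n1
  DF(n0)=∅
  DF(n1)={n1}
  DF(n2)=∅
  DF(n3)={n1,n6}
  DF(n4)={n6}
  DF(n5)=∅
  DF(n6)=∅
  DF(n7)=∅

φ for k: defs {n1,n3,n7}
  DF⁺ = {n1,n6}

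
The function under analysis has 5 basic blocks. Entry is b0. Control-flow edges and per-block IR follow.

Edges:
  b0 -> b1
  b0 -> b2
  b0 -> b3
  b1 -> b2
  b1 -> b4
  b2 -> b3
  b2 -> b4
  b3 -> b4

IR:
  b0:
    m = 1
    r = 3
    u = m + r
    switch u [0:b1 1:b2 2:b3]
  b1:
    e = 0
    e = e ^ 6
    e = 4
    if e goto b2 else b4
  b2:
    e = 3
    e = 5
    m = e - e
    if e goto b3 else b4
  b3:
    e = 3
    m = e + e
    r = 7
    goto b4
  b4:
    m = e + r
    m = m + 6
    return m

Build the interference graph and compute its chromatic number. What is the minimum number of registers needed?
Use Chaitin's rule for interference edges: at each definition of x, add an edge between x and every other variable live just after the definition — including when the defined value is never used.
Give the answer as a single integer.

Answer: 3

Working:
Per-block:
  b0: {m,r,u} / ∅
  b1: {e} / ∅
  b2: {e,m} / ∅
  b3: {e,m,r} / ∅
  b4: {m} / {e,r}

Liveness:
  b0 li=∅ lo={r}
  b1 li={r} lo={e,r}
  b2 li={r} lo={e,r}
  b3 li=∅ lo={e,r}
  b4 li={e,r} lo=∅

Conflict graph:
  e↔{m,r}
  m↔{e,r}
  r↔{e,m,u}
  u↔{r}

Chromatic number:
  {e,m,r} pairwise interfere (3-clique) ⇒ χ ≥ 3
  assign e→c1 m→c2 r→c0 u→c1 — no edge inside a register ⇒ χ ≤ 3
  χ = 3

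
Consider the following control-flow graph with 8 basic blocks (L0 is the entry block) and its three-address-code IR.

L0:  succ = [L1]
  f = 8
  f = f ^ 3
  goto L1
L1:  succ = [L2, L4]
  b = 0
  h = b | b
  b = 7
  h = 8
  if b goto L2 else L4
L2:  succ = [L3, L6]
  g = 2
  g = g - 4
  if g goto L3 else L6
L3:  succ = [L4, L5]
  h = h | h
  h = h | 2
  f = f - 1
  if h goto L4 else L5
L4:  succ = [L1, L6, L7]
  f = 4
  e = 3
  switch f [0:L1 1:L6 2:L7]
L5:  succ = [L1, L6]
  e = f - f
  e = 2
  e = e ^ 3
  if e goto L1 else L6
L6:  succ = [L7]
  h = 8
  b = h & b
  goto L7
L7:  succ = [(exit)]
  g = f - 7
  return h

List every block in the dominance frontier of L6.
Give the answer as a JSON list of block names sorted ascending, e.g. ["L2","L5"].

idom tree: L1←L0 L2←L1 L3←L2 L4←L1 L5←L3 L6←L1 L7←L1
Dom at joins:
  L1: preds {L0,L4,L5}: {L0} ∩ {L0,L1,L4} ∩ {L0,L1,L2,L3,L5} = {L0}; idom=L0
  L4: preds {L1,L3}: {L0,L1} ∩ {L0,L1,L2,L3} = {L0,L1}; idom=L1
  L6: preds {L2,L4,L5}: {L0,L1,L2} ∩ {L0,L1,L4} ∩ {L0,L1,L2,L3,L5} = {L0,L1}; idom=L1
  L7: preds {L4,L6}: {L0,L1,L4} ∩ {L0,L1,L6} = {L0,L1}; idom=L1

DF derivation:
  L1←L0: walk · to L0
  L1←L4: walk L4→L1 to L0
  L1←L5: walk L5→L3→L2→L1 to L0
  L4←L1: walk · to L1
  L4←L3: walk L3→L2 to L1
  L6←L2: walk L2 to L1
  L6←L4: walk L4 to L1
  L6←L5: walk L5→L3→L2 to L1
  L7←L4: walk L4 to L1
  L7←L6: walk L6 to L1
  DF(L0)=∅
  DF(L1)={L1}
  DF(L2)={L1,L4,L6}
  DF(L3)={L1,L4,L6}
  DF(L4)={L1,L6,L7}
  DF(L5)={L1,L6}
  DF(L6)={L7}
  DF(L7)=∅

DF(L6) = ["L7"]

Answer: ["L7"]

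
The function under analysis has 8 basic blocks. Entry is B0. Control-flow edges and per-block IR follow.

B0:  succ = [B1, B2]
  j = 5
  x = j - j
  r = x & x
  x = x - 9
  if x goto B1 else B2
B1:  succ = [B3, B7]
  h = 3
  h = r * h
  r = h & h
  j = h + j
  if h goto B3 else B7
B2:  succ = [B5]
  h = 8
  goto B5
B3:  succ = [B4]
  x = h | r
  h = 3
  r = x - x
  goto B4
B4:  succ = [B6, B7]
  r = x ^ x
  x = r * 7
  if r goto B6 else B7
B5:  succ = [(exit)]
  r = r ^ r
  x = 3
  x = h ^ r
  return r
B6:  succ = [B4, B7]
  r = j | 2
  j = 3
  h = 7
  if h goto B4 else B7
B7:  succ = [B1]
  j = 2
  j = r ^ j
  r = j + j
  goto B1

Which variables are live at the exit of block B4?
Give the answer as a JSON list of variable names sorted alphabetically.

def/use:
  B0: {j,r,x} / ∅
  B1: {h,j,r} / {j,r}
  B2: {h} / ∅
  B3: {h,r,x} / {h,r}
  B4: {r,x} / {x}
  B5: {r,x} / {h,r}
  B6: {h,j,r} / {j}
  B7: {j,r} / {r}

Live sets:
  live B0: ∅→{j,r}
  live B1: {j,r}→{h,j,r}
  live B2: {r}→{h,r}
  live B3: {h,j,r}→{j,x}
  live B4: {j,x}→{j,r,x}
  live B5: {h,r}→∅
  live B6: {j,x}→{j,r,x}
  live B7: {r}→{j,r}

live-out(B4) = ["j", "r", "x"]

Answer: ["j", "r", "x"]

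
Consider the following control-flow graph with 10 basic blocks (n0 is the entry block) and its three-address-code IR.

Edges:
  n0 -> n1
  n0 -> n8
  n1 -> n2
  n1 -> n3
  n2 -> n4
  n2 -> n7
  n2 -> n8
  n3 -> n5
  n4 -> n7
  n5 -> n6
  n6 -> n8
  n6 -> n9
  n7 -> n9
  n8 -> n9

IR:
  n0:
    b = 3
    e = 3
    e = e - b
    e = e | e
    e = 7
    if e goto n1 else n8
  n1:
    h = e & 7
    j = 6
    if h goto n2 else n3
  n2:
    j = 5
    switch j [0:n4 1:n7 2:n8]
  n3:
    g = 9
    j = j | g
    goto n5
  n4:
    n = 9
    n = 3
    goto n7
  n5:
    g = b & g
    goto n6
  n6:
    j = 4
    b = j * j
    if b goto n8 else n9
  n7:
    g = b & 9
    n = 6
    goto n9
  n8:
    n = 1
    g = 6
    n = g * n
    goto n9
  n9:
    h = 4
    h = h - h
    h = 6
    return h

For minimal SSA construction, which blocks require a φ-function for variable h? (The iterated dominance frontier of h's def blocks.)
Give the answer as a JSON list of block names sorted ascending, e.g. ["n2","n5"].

Answer: ["n8", "n9"]

Analysis:
idom tree: n1←n0 n2←n1 n3←n1 n4←n2 n5←n3 n6←n5 n7←n2 n8←n0 n9←n0
Dom at joins:
  n7: preds {n2,n4}: {n0,n1,n2} ∩ {n0,n1,n2,n4} = {n0,n1,n2}; idom=n2
  n8: preds {n0,n2,n6}: {n0} ∩ {n0,n1,n2} ∩ {n0,n1,n3,n5,n6} = {n0}; idom=n0
  n9: preds {n6,n7,n8}: {n0,n1,n3,n5,n6} ∩ {n0,n1,n2,n7} ∩ {n0,n8} = {n0}; idom=n0

DF walk-up:
  n7←n2: walk · to n2
  n7←n4: walk n4 to n2
  n8←n0: walk · to n0
  n8←n2: walk n2→n1 to n0
  n8←n6: walk n6→n5→n3→n1 to n0
  n9←n6: walk n6→n5→n3→n1 to n0
  n9←n7: walk n7→n2→n1 to n0
  n9←n8: walk n8 to n0
  DF(n0)=∅
  DF(n1)={n8,n9}
  DF(n2)={n8,n9}
  DF(n3)={n8,n9}
  DF(n4)={n7}
  DF(n5)={n8,n9}
  DF(n6)={n8,n9}
  DF(n7)={n9}
  DF(n8)={n9}
  DF(n9)=∅

φ for h: defs {n1,n9}
  DF⁺ = {n8,n9}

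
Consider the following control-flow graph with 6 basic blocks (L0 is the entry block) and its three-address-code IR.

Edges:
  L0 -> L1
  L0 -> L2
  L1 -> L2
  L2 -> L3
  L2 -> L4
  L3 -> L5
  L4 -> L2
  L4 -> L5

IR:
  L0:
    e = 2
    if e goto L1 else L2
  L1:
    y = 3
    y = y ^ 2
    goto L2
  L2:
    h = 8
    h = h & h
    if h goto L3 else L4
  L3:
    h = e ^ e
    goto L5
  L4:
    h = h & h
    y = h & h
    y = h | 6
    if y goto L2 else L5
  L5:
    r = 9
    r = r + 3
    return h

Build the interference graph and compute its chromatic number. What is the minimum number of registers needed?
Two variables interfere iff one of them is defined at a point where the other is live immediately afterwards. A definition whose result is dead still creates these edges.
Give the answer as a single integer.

Per-block:
  L0: {e} / ∅
  L1: {y} / ∅
  L2: {h} / ∅
  L3: {h} / {e}
  L4: {h,y} / {h}
  L5: {r} / {h}

Live sets:
  L0 li=∅ lo={e}
  L1 li={e} lo={e}
  L2 li={e} lo={e,h}
  L3 li={e} lo={h}
  L4 li={e,h} lo={e,h}
  L5 li={h} lo=∅

Interfere edges:
  e — {h,y}
  h — {e,r,y}
  r — {h}
  y — {e,h}

Chromatic number:
  clique {e,h,y} ⇒ need ≥ 3
  3-colouring: r0={h}  r1={e,r}  r2={y}
  χ = 3

Answer: 3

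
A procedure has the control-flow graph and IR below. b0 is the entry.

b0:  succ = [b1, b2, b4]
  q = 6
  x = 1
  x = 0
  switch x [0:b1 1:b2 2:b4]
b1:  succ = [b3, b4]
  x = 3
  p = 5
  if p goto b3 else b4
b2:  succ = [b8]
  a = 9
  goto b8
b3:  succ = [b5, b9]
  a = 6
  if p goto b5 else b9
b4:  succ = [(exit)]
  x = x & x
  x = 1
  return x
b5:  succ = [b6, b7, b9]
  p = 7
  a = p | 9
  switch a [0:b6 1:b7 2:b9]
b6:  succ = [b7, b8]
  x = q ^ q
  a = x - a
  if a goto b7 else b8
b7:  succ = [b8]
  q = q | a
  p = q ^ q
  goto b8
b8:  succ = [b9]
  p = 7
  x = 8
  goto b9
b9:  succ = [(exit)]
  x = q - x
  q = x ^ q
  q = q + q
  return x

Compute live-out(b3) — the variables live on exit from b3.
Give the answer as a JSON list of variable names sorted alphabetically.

def/use:
  b0 def {q,x} use ∅
  b1 def {p,x} use ∅
  b2 def {a} use ∅
  b3 def {a} use {p}
  b4 def {x} use {x}
  b5 def {a,p} use ∅
  b6 def {a,x} use {a,q}
  b7 def {p,q} use {a,q}
  b8 def {p,x} use ∅
  b9 def {q,x} use {q,x}

Liveness:
  live b0: ∅→{q,x}
  live b1: {q}→{p,q,x}
  live b2: {q}→{q}
  live b3: {p,q,x}→{q,x}
  live b4: {x}→∅
  live b5: {q,x}→{a,q,x}
  live b6: {a,q}→{a,q}
  live b7: {a,q}→{q}
  live b8: {q}→{q,x}
  live b9: {q,x}→∅

live-out(b3) = ["q", "x"]

Answer: ["q", "x"]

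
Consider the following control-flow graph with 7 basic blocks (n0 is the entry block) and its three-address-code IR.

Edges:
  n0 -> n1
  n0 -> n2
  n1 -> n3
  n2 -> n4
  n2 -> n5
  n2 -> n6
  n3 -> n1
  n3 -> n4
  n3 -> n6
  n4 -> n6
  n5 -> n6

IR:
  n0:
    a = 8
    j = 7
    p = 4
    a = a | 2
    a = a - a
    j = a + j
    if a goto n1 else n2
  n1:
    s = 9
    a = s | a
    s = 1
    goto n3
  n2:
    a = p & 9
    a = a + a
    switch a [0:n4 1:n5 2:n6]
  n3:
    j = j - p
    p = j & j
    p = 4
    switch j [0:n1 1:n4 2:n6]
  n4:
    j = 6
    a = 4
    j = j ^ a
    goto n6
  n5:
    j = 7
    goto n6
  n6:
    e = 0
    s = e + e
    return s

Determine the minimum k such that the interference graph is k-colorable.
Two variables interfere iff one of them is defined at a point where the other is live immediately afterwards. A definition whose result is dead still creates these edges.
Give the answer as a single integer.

Answer: 4

Working:
Block summaries:
  n0: {a,j,p} / ∅
  n1: {a,s} / {a}
  n2: {a} / {p}
  n3: {j,p} / {j,p}
  n4: {a,j} / ∅
  n5: {j} / ∅
  n6: {e,s} / ∅

Live sets:
  n0: in=∅ out={a,j,p}
  n1: in={a,j,p} out={a,j,p}
  n2: in={p} out=∅
  n3: in={a,j,p} out={a,j,p}
  n4: in=∅ out=∅
  n5: in=∅ out=∅
  n6: in=∅ out=∅

Conflict graph:
  a: {j,p,s}
  e: ∅
  j: {a,p,s}
  p: {a,j,s}
  s: {a,j,p}

Registers:
  lower bound: {a,j,p,s} mutually conflict ⇒ χ ≥ 4
  assign a→c0 e→c0 j→c1 p→c2 s→c3 — no edge inside a register ⇒ χ ≤ 4
  χ = 4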